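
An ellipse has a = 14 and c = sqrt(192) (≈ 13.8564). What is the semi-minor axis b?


b^2 = 14^2 - (sqrt(192))^2 = 196 - 192 = 4
b = sqrt(4) = 2

b = 2


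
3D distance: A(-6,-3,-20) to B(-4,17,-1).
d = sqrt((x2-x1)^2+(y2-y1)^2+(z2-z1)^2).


dx=2, dy=20, dz=19
d = sqrt(4+400+361) = sqrt(765) = 27.6586

27.6586


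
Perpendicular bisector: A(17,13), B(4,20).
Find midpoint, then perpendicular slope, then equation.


Midpoint = (10.5, 16.5)
Slope of AB = dy/dx = 7/(-13) = -0.5385
Perp slope = -dx/dy = 13/7 = 1.8571
b = My - (perp slope)*Mx = 16.5 + (-13*10.5)/7 = 16.5 - 19.5000 = -3.0000

y = 1.8571x - 3.0000


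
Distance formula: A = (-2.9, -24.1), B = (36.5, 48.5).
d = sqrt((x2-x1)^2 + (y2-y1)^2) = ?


dx = 36.5 + 2.9 = 39.4
dy = 48.5 + 24.1 = 72.6
d = sqrt(1552.36 + 5270.76) = sqrt(6823.12) = 82.6022

82.6022


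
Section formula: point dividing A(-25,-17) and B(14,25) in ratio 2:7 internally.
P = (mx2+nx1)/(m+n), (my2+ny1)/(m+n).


Px = (2*14 + 7*(-25))/9 = -147/9 = -16.3333
Py = (2*25 + 7*(-17))/9 = -69/9 = -7.6667

P = (-16.3333, -7.6667)


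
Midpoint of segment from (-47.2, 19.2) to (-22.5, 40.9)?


Mx = (-47.2 - 22.5)/2 = -69.7/2 = -34.8500
My = (19.2 + 40.9)/2 = 60.1/2 = 30.0500

(-34.8500, 30.0500)


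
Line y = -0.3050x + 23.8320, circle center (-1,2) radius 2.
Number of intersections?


Substitute y = -0.3050x + 23.8320: (x+ 1)^2 + (-0.3050x+23.8320-2)^2 = 4
Expand to Ax^2 + Bx + C = 0, where b-k = 21.832
A = 1+m^2 = 1.093025
B = 2(m(b-k) - h) = 2(-0.3050*21.832 + 1) = -11.31752
C = h^2 + (b-k)^2 - r^2 = 1 + 476.636224 - 4 = 473.636224
disc = B^2-4AC = 128.0863 - 2070.7849 = -1942.6986
disc < 0

0 intersection points


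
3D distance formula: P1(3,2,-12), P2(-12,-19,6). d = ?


dx=-15, dy=-21, dz=18
d = sqrt(225+441+324) = sqrt(990) = 31.4643

31.4643


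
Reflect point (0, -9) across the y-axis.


Reflection rule for y-axis: (-x, y)
(0, -9) -> (0, -9)

(0, -9)


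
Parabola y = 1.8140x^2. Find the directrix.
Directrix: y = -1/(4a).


a = 1.8140
1/(4a) = 0.1378
directrix: y = -0.1378 = -0.1378

y = -0.1378


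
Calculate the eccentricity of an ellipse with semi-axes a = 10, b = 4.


c = sqrt(100-16) = sqrt(84) = 9.1652
e = c/a = sqrt(84)/10 = 0.9165

e = 0.9165


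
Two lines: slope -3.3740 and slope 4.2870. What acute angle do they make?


m1-m2 = -7.661
1+m1*m2 = -13.464338
tan(theta) = |-7.661/(-13.464338)| = 0.568985
theta = arctan(|-7.661/(-13.464338)|) = 29.6392 degrees (acute angle)

29.6392 degrees


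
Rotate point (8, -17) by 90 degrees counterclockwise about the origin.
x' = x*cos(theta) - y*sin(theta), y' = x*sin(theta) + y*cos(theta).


cos(90) = 0, sin(90) = 1
x' = 8*0 + 17*1 = 17
y' = 8*1 - 17*0 = 8

(17, 8)


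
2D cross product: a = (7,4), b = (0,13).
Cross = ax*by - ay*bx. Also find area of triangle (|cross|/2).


cross = 7*13 - 4*0 = 91 - 0 = 91
Triangle area = |91|/2 = 91/2 = 45.5000

cross = 91, triangle area = 45.5000


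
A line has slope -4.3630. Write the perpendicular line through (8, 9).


Perpendicular slope = -1/m1 = -1/(-4.3630) = 0.2292
b2 = y0 - m2*x0 = 9 + 8/(-4.3630) = 9 - 1.8336 = 7.1664

y = 0.2292x + 7.1664


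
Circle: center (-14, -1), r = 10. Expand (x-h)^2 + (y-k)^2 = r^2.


(x+ 14)^2 + (y+ 1)^2 = 10^2
D = -2h = 28, E = -2k = 2
F = h^2+k^2-r^2 = 196+1-100 = 97

x^2 + y^2 + 28x + 2y + 97 = 0


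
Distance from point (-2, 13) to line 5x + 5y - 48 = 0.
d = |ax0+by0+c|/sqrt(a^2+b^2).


|5*(-2) + 5*13 - 48| = |7| = 7
sqrt(25 + 25) = sqrt(50) = 7.0711
d = 7/sqrt(50) = 0.9899

0.9899


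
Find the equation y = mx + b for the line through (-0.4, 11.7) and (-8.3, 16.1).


m = (4.4)/(-7.9) = -0.5570
b = y1 - m*x1 = 11.7 - (4.4*(-0.4))/(-7.9) = 11.7 - 0.2228 = 11.4772

y = -0.5570x + 11.4772


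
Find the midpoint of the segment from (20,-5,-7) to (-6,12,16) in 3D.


Mx = (20- 6)/2 = 7.0000
My = (-5+12)/2 = 3.5000
Mz = (-7+16)/2 = 4.5000

M = (7.0000, 3.5000, 4.5000)


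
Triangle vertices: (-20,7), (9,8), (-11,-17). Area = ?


-20*(8+ 17) = -500
9*(-17-7) = -216
-11*(7-8) = 11
sum = -705
Area = |-705|/2 = 352.5000

352.5000 sq units


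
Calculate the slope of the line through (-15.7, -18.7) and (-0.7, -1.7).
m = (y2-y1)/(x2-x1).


dy = -1.7 + 18.7 = 17.0
dx = -0.7 + 15.7 = 15.0
m = 17.0/15.0 = 1.1333

m = 1.1333


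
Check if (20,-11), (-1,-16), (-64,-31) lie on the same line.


20*(-16+ 31) - 1*(-31+ 11) - 64*(-11+ 16)
= 300 + 20 - 320 = 0

Yes, collinear (determinant = 0)


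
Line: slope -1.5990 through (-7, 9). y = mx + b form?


y - 9 = -1.5990(x + 7)
y = -1.5990x + 9 + 1.5990*(-7)
y = -1.5990x - 2.1930

y = -1.5990x - 2.1930


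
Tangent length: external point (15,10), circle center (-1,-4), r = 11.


d = sqrt((15+ 1)^2 + (10+ 4)^2) = sqrt(256+196) = 21.2603
L = sqrt(452.0000 - 121) = sqrt(331.0000) = 18.1934

18.1934


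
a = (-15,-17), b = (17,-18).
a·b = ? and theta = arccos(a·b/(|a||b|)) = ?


a·b = -15*17 - 17*(-18) = -255 + 306 = 51
|a| = sqrt(225+289) = 22.6716
|b| = sqrt(289+324) = 24.7588
cos(theta) = 51/(sqrt(514)*sqrt(613)) = 51/sqrt(315082) = 0.090857
theta = arccos(51/sqrt(315082)) = 84.7871 degrees

a·b = 51, theta = 84.7871 deg


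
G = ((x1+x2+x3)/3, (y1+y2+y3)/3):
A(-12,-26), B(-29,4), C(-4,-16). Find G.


Gx = (-12- 29- 4)/3 = -45/3 = -15.0000
Gy = (-26+4- 16)/3 = -38/3 = -12.6667

G = (-15.0000, -12.6667)


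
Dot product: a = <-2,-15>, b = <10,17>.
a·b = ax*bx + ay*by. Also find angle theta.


a·b = -2*10 - 15*17 = -20 - 255 = -275
|a| = sqrt(4+225) = 15.1327
|b| = sqrt(100+289) = 19.7231
cos(theta) = -275/(sqrt(229)*sqrt(389)) = -275/sqrt(89081) = -0.921383
theta = arccos(-275/sqrt(89081)) = 157.1291 degrees

a·b = -275, theta = 157.1291 deg


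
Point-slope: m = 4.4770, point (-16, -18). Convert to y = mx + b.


y + 18 = 4.4770(x + 16)
y = 4.4770x - 18 - 4.4770*(-16)
y = 4.4770x + 53.6320

y = 4.4770x + 53.6320


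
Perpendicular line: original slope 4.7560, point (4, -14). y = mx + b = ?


Perpendicular slope = -1/m1 = -1/4.7560 = -0.2103
b2 = y0 - m2*x0 = -14 + 4/4.7560 = -14 + 0.8410 = -13.1590

y = -0.2103x - 13.1590


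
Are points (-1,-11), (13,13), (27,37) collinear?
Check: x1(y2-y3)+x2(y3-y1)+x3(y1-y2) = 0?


-1*(13-37) + 13*(37+ 11) + 27*(-11-13)
= 24 + 624 - 648 = 0

Yes, collinear (determinant = 0)


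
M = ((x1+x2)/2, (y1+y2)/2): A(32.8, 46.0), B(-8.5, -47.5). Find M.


Mx = (32.8 - 8.5)/2 = 24.3/2 = 12.1500
My = (46.0 - 47.5)/2 = -1.5/2 = -0.7500

(12.1500, -0.7500)


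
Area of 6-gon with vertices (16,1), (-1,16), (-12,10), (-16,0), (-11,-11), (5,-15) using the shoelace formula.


sum(xi*y_{i+1}) = 16*16 - 1*10 - 12*0 - 16*(-11) - 11*(-15) + 5*1 = 592
sum(yi*x_{i+1}) = 1*(-1) + 16*(-12) + 10*(-16) + 0*(-11) - 11*5 - 15*16 = -648
Area = |592 + 648|/2 = 1240/2 = 620.0000

620.0000 sq units


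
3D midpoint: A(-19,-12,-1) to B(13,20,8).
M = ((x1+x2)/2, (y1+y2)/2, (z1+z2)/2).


Mx = (-19+13)/2 = -3.0000
My = (-12+20)/2 = 4.0000
Mz = (-1+8)/2 = 3.5000

M = (-3.0000, 4.0000, 3.5000)


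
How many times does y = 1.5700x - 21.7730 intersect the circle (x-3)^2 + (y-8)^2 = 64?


Substitute y = 1.5700x - 21.7730: (x-3)^2 + (1.5700x- 21.7730-8)^2 = 64
Expand to Ax^2 + Bx + C = 0, where b-k = -29.773
A = 1+m^2 = 3.4649
B = 2(m(b-k) - h) = 2(1.5700*(-29.773) - 3) = -99.48722
C = h^2 + (b-k)^2 - r^2 = 9 + 886.431529 - 64 = 831.431529
disc = B^2-4AC = 9897.7069 - 11523.3084 = -1625.6015
disc < 0

0 intersection points


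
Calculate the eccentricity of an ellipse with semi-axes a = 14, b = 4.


c = sqrt(196-16) = sqrt(180) = 13.4164
e = c/a = sqrt(180)/14 = 0.9583

e = 0.9583


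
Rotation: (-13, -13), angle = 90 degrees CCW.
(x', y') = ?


cos(90) = 0, sin(90) = 1
x' = -13*0 + 13*1 = 13
y' = -13*1 - 13*0 = -13

(13, -13)


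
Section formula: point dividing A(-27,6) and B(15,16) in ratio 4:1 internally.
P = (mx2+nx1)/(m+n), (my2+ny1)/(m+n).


Px = (4*15 + 1*(-27))/5 = 33/5 = 6.6000
Py = (4*16 + 1*6)/5 = 70/5 = 14.0000

P = (6.6000, 14.0000)


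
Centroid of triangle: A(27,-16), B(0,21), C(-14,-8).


Gx = (27+0- 14)/3 = 13/3 = 4.3333
Gy = (-16+21- 8)/3 = -3/3 = -1.0000

G = (4.3333, -1.0000)


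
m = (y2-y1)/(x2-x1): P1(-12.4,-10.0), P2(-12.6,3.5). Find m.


dy = 3.5 + 10.0 = 13.5
dx = -12.6 + 12.4 = -0.2
m = 13.5/(-0.2) = -67.5000

m = -67.5000


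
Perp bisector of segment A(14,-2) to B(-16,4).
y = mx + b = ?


Midpoint = (-1, 1)
Slope of AB = dy/dx = 6/(-30) = -0.2000
Perp slope = -dx/dy = 30/6 = 5.0000
b = My - (perp slope)*Mx = 1 + (-30*(-1))/6 = 1 + 5.0000 = 6.0000

y = 5.0000x + 6.0000


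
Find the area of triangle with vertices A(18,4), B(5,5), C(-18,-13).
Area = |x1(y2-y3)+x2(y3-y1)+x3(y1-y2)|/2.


18*(5+ 13) = 324
5*(-13-4) = -85
-18*(4-5) = 18
sum = 257
Area = |257|/2 = 128.5000

128.5000 sq units


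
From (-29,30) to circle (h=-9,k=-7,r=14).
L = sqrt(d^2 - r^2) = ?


d = sqrt((-29+ 9)^2 + (30+ 7)^2) = sqrt(400+1369) = 42.0595
L = sqrt(1769.0000 - 196) = sqrt(1573.0000) = 39.6611

39.6611


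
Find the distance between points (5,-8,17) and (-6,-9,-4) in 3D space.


dx=-11, dy=-1, dz=-21
d = sqrt(121+1+441) = sqrt(563) = 23.7276

23.7276


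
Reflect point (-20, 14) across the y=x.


Reflection rule for y=x: (y, x)
(-20, 14) -> (14, -20)

(14, -20)


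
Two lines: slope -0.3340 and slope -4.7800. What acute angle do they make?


m1-m2 = 4.446
1+m1*m2 = 2.59652
tan(theta) = |4.446/2.59652| = 1.712292
theta = arctan(|4.446/2.59652|) = 59.7145 degrees (acute angle)

59.7145 degrees


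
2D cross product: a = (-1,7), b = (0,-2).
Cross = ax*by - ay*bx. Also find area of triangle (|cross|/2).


cross = -1*(-2) - 7*0 = 2 - 0 = 2
Triangle area = |2|/2 = 2/2 = 1.0000

cross = 2, triangle area = 1.0000


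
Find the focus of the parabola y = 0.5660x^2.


a = 0.5660
4a = 2.2640
focus = (0, 1/2.2640) = (0, 0.4417)

Focus = (0, 0.4417)


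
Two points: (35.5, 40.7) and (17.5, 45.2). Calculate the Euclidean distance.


dx = 17.5 - 35.5 = -18.0
dy = 45.2 - 40.7 = 4.5
d = sqrt(324.0 + 20.25) = sqrt(344.25) = 18.5540

18.5540


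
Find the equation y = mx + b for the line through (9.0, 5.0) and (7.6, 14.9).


m = (9.9)/(-1.4) = -7.0714
b = y1 - m*x1 = 5.0 - (9.9*9.0)/(-1.4) = 5.0 + 63.6429 = 68.6429

y = -7.0714x + 68.6429


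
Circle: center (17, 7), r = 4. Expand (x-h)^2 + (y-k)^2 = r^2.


(x-17)^2 + (y-7)^2 = 4^2
D = -2h = -34, E = -2k = -14
F = h^2+k^2-r^2 = 289+49-16 = 322

x^2 + y^2 - 34x - 14y + 322 = 0


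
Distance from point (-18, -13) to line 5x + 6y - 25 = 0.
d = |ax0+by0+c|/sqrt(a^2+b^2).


|5*(-18) + 6*(-13) - 25| = |-193| = 193
sqrt(25 + 36) = sqrt(61) = 7.8102
d = 193/sqrt(61) = 24.7111

24.7111


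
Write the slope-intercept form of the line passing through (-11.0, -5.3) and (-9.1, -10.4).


m = (-5.1)/(1.9) = -2.6842
b = y1 - m*x1 = -5.3 - (-5.1*(-11.0))/(1.9) = -5.3 - 29.5263 = -34.8263

y = -2.6842x - 34.8263


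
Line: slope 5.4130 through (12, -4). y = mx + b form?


y + 4 = 5.4130(x - 12)
y = 5.4130x - 4 - 5.4130*12
y = 5.4130x - 68.9560

y = 5.4130x - 68.9560


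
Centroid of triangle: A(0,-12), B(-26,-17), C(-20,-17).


Gx = (0- 26- 20)/3 = -46/3 = -15.3333
Gy = (-12- 17- 17)/3 = -46/3 = -15.3333

G = (-15.3333, -15.3333)


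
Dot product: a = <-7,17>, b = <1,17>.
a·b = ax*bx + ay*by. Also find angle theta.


a·b = -7*1 + 17*17 = -7 + 289 = 282
|a| = sqrt(49+289) = 18.3848
|b| = sqrt(1+289) = 17.0294
cos(theta) = 282/(sqrt(338)*sqrt(290)) = 282/sqrt(98020) = 0.900724
theta = arccos(282/sqrt(98020)) = 25.7466 degrees

a·b = 282, theta = 25.7466 deg


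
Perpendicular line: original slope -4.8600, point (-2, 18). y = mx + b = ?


Perpendicular slope = -1/m1 = -1/(-4.8600) = 0.2058
b2 = y0 - m2*x0 = 18 - 2/(-4.8600) = 18 + 0.4115 = 18.4115

y = 0.2058x + 18.4115


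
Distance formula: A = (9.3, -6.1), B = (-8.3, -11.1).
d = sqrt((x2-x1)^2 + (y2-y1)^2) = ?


dx = -8.3 - 9.3 = -17.6
dy = -11.1 + 6.1 = -5.0
d = sqrt(309.76 + 25.0) = sqrt(334.76) = 18.2964

18.2964


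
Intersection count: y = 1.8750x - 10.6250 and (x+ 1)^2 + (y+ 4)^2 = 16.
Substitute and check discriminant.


Substitute y = 1.8750x - 10.6250: (x+ 1)^2 + (1.8750x- 10.6250+ 4)^2 = 16
Expand to Ax^2 + Bx + C = 0, where b-k = -6.625
A = 1+m^2 = 4.515625
B = 2(m(b-k) - h) = 2(1.8750*(-6.625) + 1) = -22.84375
C = h^2 + (b-k)^2 - r^2 = 1 + 43.890625 - 16 = 28.890625
disc = B^2-4AC = 521.8369 - 521.8369 = 0
disc = 0

1 intersection point (tangent)


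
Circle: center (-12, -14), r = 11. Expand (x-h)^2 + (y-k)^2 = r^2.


(x+ 12)^2 + (y+ 14)^2 = 11^2
D = -2h = 24, E = -2k = 28
F = h^2+k^2-r^2 = 144+196-121 = 219

x^2 + y^2 + 24x + 28y + 219 = 0


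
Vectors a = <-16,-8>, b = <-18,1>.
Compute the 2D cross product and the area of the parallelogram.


cross = -16*1 + 8*(-18) = -16 - 144 = -160
Parallelogram area = |-160| = 160

cross = -160, parallelogram area = 160


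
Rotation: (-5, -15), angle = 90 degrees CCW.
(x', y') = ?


cos(90) = 0, sin(90) = 1
x' = -5*0 + 15*1 = 15
y' = -5*1 - 15*0 = -5

(15, -5)


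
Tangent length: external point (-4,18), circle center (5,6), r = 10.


d = sqrt((-4-5)^2 + (18-6)^2) = sqrt(81+144) = 15.0000
L = sqrt(225.0000 - 100) = sqrt(125.0000) = 11.1803

11.1803


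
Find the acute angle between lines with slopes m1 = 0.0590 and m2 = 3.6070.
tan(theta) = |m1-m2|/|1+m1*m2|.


m1-m2 = -3.548
1+m1*m2 = 1.212813
tan(theta) = |-3.548/1.212813| = 2.925430
theta = arctan(|-3.548/1.212813|) = 71.1280 degrees (acute angle)

71.1280 degrees


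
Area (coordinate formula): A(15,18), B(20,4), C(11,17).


15*(4-17) = -195
20*(17-18) = -20
11*(18-4) = 154
sum = -61
Area = |-61|/2 = 30.5000

30.5000 sq units


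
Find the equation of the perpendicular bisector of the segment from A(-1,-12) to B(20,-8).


Midpoint = (9.5, -10)
Slope of AB = dy/dx = 4/21 = 0.1905
Perp slope = -dx/dy = -21/4 = -5.2500
b = My - (perp slope)*Mx = -10 + (21*9.5)/4 = -10 + 49.8750 = 39.8750

y = -5.2500x + 39.8750


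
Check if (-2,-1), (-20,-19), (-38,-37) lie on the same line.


-2*(-19+ 37) - 20*(-37+ 1) - 38*(-1+ 19)
= -36 + 720 - 684 = 0

Yes, collinear (determinant = 0)


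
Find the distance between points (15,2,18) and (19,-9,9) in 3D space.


dx=4, dy=-11, dz=-9
d = sqrt(16+121+81) = sqrt(218) = 14.7648

14.7648


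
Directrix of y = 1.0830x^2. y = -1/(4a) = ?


a = 1.0830
1/(4a) = 0.2308
directrix: y = -0.2308 = -0.2308

y = -0.2308


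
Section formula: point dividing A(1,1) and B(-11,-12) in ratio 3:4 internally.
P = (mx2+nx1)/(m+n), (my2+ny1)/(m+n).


Px = (3*(-11) + 4*1)/7 = -29/7 = -4.1429
Py = (3*(-12) + 4*1)/7 = -32/7 = -4.5714

P = (-4.1429, -4.5714)


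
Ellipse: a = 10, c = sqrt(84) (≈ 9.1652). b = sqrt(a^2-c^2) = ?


b^2 = 10^2 - (sqrt(84))^2 = 100 - 84 = 16
b = sqrt(16) = 4

b = 4


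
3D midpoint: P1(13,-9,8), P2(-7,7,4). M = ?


Mx = (13- 7)/2 = 3.0000
My = (-9+7)/2 = -1.0000
Mz = (8+4)/2 = 6.0000

M = (3.0000, -1.0000, 6.0000)


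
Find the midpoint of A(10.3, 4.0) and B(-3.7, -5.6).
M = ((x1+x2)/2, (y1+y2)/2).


Mx = (10.3 - 3.7)/2 = 6.6/2 = 3.3000
My = (4.0 - 5.6)/2 = -1.6/2 = -0.8000

(3.3000, -0.8000)


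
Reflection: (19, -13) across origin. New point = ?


Reflection rule for origin: (-x, -y)
(19, -13) -> (-19, 13)

(-19, 13)


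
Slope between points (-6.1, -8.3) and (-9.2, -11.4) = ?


dy = -11.4 + 8.3 = -3.1
dx = -9.2 + 6.1 = -3.1
m = -3.1/(-3.1) = 1.0000

m = 1.0000


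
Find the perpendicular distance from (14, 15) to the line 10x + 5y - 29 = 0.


|10*14 + 5*15 - 29| = |186| = 186
sqrt(100 + 25) = sqrt(125) = 11.1803
d = 186/sqrt(125) = 16.6363

16.6363


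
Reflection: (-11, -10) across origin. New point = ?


Reflection rule for origin: (-x, -y)
(-11, -10) -> (11, 10)

(11, 10)


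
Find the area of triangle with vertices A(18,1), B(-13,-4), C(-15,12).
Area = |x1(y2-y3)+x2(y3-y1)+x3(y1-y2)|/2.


18*(-4-12) = -288
-13*(12-1) = -143
-15*(1+ 4) = -75
sum = -506
Area = |-506|/2 = 253.0000

253.0000 sq units


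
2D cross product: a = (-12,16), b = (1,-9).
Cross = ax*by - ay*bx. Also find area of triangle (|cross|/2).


cross = -12*(-9) - 16*1 = 108 - 16 = 92
Triangle area = |92|/2 = 92/2 = 46.0000

cross = 92, triangle area = 46.0000


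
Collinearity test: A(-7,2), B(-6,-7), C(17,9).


-7*(-7-9) - 6*(9-2) + 17*(2+ 7)
= 112 - 42 + 153 = 223

No, not collinear (determinant = 223)


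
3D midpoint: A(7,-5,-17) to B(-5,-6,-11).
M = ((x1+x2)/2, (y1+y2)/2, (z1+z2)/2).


Mx = (7- 5)/2 = 1.0000
My = (-5- 6)/2 = -5.5000
Mz = (-17- 11)/2 = -14.0000

M = (1.0000, -5.5000, -14.0000)


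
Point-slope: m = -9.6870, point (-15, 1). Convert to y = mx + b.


y - 1 = -9.6870(x + 15)
y = -9.6870x + 1 + 9.6870*(-15)
y = -9.6870x - 144.3050

y = -9.6870x - 144.3050


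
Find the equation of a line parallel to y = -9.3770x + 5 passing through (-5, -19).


Parallel lines have equal slopes.
m2 = -9.3770
b2 = -19 + 9.3770*(-5) = -65.8850

y = -9.3770x - 65.8850


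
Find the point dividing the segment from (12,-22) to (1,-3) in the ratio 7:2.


Px = (7*1 + 2*12)/9 = 31/9 = 3.4444
Py = (7*(-3) + 2*(-22))/9 = -65/9 = -7.2222

P = (3.4444, -7.2222)


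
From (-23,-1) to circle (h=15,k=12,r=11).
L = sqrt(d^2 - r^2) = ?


d = sqrt((-23-15)^2 + (-1-12)^2) = sqrt(1444+169) = 40.1622
L = sqrt(1613.0000 - 121) = sqrt(1492.0000) = 38.6264

38.6264


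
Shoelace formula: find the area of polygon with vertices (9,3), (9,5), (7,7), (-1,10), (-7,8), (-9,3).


sum(xi*y_{i+1}) = 9*5 + 9*7 + 7*10 - 1*8 - 7*3 - 9*3 = 122
sum(yi*x_{i+1}) = 3*9 + 5*7 + 7*(-1) + 10*(-7) + 8*(-9) + 3*9 = -60
Area = |122 + 60|/2 = 182/2 = 91.0000

91.0000 sq units


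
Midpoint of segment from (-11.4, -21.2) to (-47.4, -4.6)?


Mx = (-11.4 - 47.4)/2 = -58.8/2 = -29.4000
My = (-21.2 - 4.6)/2 = -25.8/2 = -12.9000

(-29.4000, -12.9000)


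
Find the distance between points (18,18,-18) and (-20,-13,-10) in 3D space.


dx=-38, dy=-31, dz=8
d = sqrt(1444+961+64) = sqrt(2469) = 49.6890

49.6890


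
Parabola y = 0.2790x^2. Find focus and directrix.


a = 0.2790
1/(4a) = 0.8961
Focus = (0, 0.8961)
Directrix: y = -0.8961

Focus = (0, 0.8961), Directrix: y = -0.8961


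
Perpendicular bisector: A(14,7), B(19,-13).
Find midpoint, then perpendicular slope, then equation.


Midpoint = (16.5, -3)
Slope of AB = dy/dx = -20/5 = -4.0000
Perp slope = -dx/dy = 5/20 = 0.2500
b = My - (perp slope)*Mx = -3 + (5*16.5)/(-20) = -3 - 4.1250 = -7.1250

y = 0.2500x - 7.1250


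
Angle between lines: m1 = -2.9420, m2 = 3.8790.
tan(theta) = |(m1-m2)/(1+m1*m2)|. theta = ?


m1-m2 = -6.821
1+m1*m2 = -10.412018
tan(theta) = |-6.821/(-10.412018)| = 0.655108
theta = arctan(|-6.821/(-10.412018)|) = 33.2291 degrees (acute angle)

33.2291 degrees


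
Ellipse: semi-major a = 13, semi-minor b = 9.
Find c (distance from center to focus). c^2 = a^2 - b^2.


c^2 = 13^2 - 9^2 = 169 - 81 = 88
c = sqrt(88) = 9.3808

c = 9.3808


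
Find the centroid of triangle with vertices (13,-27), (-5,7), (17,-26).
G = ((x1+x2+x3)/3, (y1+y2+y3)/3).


Gx = (13- 5+17)/3 = 25/3 = 8.3333
Gy = (-27+7- 26)/3 = -46/3 = -15.3333

G = (8.3333, -15.3333)


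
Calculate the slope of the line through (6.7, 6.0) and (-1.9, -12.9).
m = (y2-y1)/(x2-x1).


dy = -12.9 - 6.0 = -18.9
dx = -1.9 - 6.7 = -8.6
m = -18.9/(-8.6) = 2.1977

m = 2.1977


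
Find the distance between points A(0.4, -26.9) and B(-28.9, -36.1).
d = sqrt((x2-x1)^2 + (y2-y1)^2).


dx = -28.9 - 0.4 = -29.3
dy = -36.1 + 26.9 = -9.2
d = sqrt(858.49 + 84.64) = sqrt(943.13) = 30.7104

30.7104


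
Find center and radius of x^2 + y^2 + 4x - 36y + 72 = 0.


h = -D/2 = -4/2 = -2
k = -E/2 = 36/2 = 18
r^2 = h^2 + k^2 - F = 4 + 324 - 72 = 256
r = 16

Center (-2, 18), radius = 16


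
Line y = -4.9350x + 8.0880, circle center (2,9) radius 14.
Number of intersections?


Substitute y = -4.9350x + 8.0880: (x-2)^2 + (-4.9350x+8.0880-9)^2 = 196
Expand to Ax^2 + Bx + C = 0, where b-k = -0.912
A = 1+m^2 = 25.354225
B = 2(m(b-k) - h) = 2(-4.9350*(-0.912) - 2) = 5.00144
C = h^2 + (b-k)^2 - r^2 = 4 + 0.831744 - 196 = -191.168256
disc = B^2-4AC = 25.0144 + 19387.6919 = 19412.7063
disc > 0

2 intersection points


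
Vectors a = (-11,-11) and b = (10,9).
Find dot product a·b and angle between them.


a·b = -11*10 - 11*9 = -110 - 99 = -209
|a| = sqrt(121+121) = 15.5563
|b| = sqrt(100+81) = 13.4536
cos(theta) = -209/(sqrt(242)*sqrt(181)) = -209/sqrt(43802) = -0.998618
theta = arccos(-209/sqrt(43802)) = 176.9872 degrees

a·b = -209, theta = 176.9872 deg


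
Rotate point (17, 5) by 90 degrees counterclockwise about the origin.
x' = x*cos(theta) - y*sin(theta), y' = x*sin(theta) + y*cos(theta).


cos(90) = 0, sin(90) = 1
x' = 17*0 - 5*1 = -5
y' = 17*1 + 5*0 = 17

(-5, 17)


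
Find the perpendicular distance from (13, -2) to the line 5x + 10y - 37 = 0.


|5*13 + 10*(-2) - 37| = |8| = 8
sqrt(25 + 100) = sqrt(125) = 11.1803
d = 8/sqrt(125) = 0.7155

0.7155


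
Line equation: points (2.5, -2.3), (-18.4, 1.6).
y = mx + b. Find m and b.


m = (3.9)/(-20.9) = -0.1866
b = y1 - m*x1 = -2.3 - (3.9*2.5)/(-20.9) = -2.3 + 0.4665 = -1.8335

y = -0.1866x - 1.8335


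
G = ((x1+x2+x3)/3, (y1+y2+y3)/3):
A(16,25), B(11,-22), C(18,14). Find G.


Gx = (16+11+18)/3 = 45/3 = 15.0000
Gy = (25- 22+14)/3 = 17/3 = 5.6667

G = (15.0000, 5.6667)


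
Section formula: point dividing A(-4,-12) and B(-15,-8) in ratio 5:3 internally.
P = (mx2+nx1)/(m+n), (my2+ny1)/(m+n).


Px = (5*(-15) + 3*(-4))/8 = -87/8 = -10.8750
Py = (5*(-8) + 3*(-12))/8 = -76/8 = -9.5000

P = (-10.8750, -9.5000)


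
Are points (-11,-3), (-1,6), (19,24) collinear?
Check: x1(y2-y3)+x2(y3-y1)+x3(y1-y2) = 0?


-11*(6-24) - 1*(24+ 3) + 19*(-3-6)
= 198 - 27 - 171 = 0

Yes, collinear (determinant = 0)


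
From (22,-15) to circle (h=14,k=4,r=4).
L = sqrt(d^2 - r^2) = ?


d = sqrt((22-14)^2 + (-15-4)^2) = sqrt(64+361) = 20.6155
L = sqrt(425.0000 - 16) = sqrt(409.0000) = 20.2237

20.2237


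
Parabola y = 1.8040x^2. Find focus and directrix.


a = 1.8040
1/(4a) = 0.1386
Focus = (0, 0.1386)
Directrix: y = -0.1386

Focus = (0, 0.1386), Directrix: y = -0.1386


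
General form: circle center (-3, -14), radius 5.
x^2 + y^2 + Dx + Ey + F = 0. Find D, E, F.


(x+ 3)^2 + (y+ 14)^2 = 5^2
D = -2h = 6, E = -2k = 28
F = h^2+k^2-r^2 = 9+196-25 = 180

D = 6, E = 28, F = 180


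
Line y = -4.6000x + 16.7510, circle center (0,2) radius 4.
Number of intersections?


Substitute y = -4.6000x + 16.7510: (x-0)^2 + (-4.6000x+16.7510-2)^2 = 16
Expand to Ax^2 + Bx + C = 0, where b-k = 14.751
A = 1+m^2 = 22.16
B = 2(m(b-k) - h) = 2(-4.6000*14.751 - 0) = -135.7092
C = h^2 + (b-k)^2 - r^2 = 0 + 217.592001 - 16 = 201.592001
disc = B^2-4AC = 18416.9870 - 17869.1150 = 547.8720
disc > 0

2 intersection points


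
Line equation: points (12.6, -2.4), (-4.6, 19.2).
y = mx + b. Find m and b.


m = (21.6)/(-17.2) = -1.2558
b = y1 - m*x1 = -2.4 - (21.6*12.6)/(-17.2) = -2.4 + 15.8233 = 13.4233

y = -1.2558x + 13.4233


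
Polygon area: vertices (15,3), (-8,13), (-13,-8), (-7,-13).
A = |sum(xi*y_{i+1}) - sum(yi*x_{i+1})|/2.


sum(xi*y_{i+1}) = 15*13 - 8*(-8) - 13*(-13) - 7*3 = 407
sum(yi*x_{i+1}) = 3*(-8) + 13*(-13) - 8*(-7) - 13*15 = -332
Area = |407 + 332|/2 = 739/2 = 369.5000

369.5000 sq units


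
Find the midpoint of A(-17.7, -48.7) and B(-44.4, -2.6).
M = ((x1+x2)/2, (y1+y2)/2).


Mx = (-17.7 - 44.4)/2 = -62.1/2 = -31.0500
My = (-48.7 - 2.6)/2 = -51.3/2 = -25.6500

(-31.0500, -25.6500)


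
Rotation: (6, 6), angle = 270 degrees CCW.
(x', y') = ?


cos(270) = 0, sin(270) = -1
x' = 6*0 - 6*(-1) = 6
y' = 6*(-1) + 6*0 = -6

(6, -6)


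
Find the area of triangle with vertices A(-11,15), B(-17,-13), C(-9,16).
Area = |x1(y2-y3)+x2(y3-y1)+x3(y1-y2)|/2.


-11*(-13-16) = 319
-17*(16-15) = -17
-9*(15+ 13) = -252
sum = 50
Area = |50|/2 = 25.0000

25.0000 sq units


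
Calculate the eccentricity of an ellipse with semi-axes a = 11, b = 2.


c = sqrt(121-4) = sqrt(117) = 10.8167
e = c/a = sqrt(117)/11 = 0.9833

e = 0.9833


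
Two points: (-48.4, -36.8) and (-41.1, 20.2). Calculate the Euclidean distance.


dx = -41.1 + 48.4 = 7.3
dy = 20.2 + 36.8 = 57.0
d = sqrt(53.29 + 3249.0) = sqrt(3302.29) = 57.4656

57.4656


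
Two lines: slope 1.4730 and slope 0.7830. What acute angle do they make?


m1-m2 = 0.69
1+m1*m2 = 2.153359
tan(theta) = |0.69/2.153359| = 0.320430
theta = arctan(|0.69/2.153359|) = 17.7670 degrees (acute angle)

17.7670 degrees


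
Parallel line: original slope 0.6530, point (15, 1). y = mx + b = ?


Parallel lines have equal slopes.
m2 = 0.6530
b2 = 1 - 0.6530*15 = -8.7950

y = 0.6530x - 8.7950


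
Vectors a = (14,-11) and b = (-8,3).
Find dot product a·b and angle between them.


a·b = 14*(-8) - 11*3 = -112 - 33 = -145
|a| = sqrt(196+121) = 17.8045
|b| = sqrt(64+9) = 8.5440
cos(theta) = -145/(sqrt(317)*sqrt(73)) = -145/sqrt(23141) = -0.953184
theta = arccos(-145/sqrt(23141)) = 162.3988 degrees

a·b = -145, theta = 162.3988 deg


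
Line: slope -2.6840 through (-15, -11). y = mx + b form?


y + 11 = -2.6840(x + 15)
y = -2.6840x - 11 + 2.6840*(-15)
y = -2.6840x - 51.2600

y = -2.6840x - 51.2600


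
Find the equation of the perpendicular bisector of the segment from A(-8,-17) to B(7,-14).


Midpoint = (-0.5, -15.5)
Slope of AB = dy/dx = 3/15 = 0.2000
Perp slope = -dx/dy = -15/3 = -5.0000
b = My - (perp slope)*Mx = -15.5 + (15*(-0.5))/3 = -15.5 - 2.5000 = -18.0000

y = -5.0000x - 18.0000


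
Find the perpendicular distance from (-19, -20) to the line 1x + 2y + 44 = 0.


|1*(-19) + 2*(-20) + 44| = |-15| = 15
sqrt(1 + 4) = sqrt(5) = 2.2361
d = 15/sqrt(5) = 6.7082

6.7082


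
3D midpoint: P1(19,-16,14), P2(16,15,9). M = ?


Mx = (19+16)/2 = 17.5000
My = (-16+15)/2 = -0.5000
Mz = (14+9)/2 = 11.5000

M = (17.5000, -0.5000, 11.5000)


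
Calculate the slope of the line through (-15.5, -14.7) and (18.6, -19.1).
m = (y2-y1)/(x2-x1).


dy = -19.1 + 14.7 = -4.4
dx = 18.6 + 15.5 = 34.1
m = -4.4/34.1 = -0.1290

m = -0.1290


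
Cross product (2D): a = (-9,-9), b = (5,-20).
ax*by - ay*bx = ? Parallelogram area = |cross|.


cross = -9*(-20) + 9*5 = 180 + 45 = 225
Parallelogram area = |225| = 225

cross = 225, parallelogram area = 225


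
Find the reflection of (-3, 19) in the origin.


Reflection rule for origin: (-x, -y)
(-3, 19) -> (3, -19)

(3, -19)


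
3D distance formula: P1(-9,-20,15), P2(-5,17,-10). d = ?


dx=4, dy=37, dz=-25
d = sqrt(16+1369+625) = sqrt(2010) = 44.8330

44.8330


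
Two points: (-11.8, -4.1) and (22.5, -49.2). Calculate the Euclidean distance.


dx = 22.5 + 11.8 = 34.3
dy = -49.2 + 4.1 = -45.1
d = sqrt(1176.49 + 2034.01) = sqrt(3210.5) = 56.6613

56.6613


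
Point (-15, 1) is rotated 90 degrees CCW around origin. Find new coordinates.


cos(90) = 0, sin(90) = 1
x' = -15*0 - 1*1 = -1
y' = -15*1 + 1*0 = -15

(-1, -15)


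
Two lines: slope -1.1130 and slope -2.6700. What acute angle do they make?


m1-m2 = 1.557
1+m1*m2 = 3.97171
tan(theta) = |1.557/3.97171| = 0.392023
theta = arctan(|1.557/3.97171|) = 21.4063 degrees (acute angle)

21.4063 degrees


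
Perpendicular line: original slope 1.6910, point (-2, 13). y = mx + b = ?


Perpendicular slope = -1/m1 = -1/1.6910 = -0.5914
b2 = y0 - m2*x0 = 13 - 2/1.6910 = 13 - 1.1827 = 11.8173

y = -0.5914x + 11.8173


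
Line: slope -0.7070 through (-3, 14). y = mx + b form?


y - 14 = -0.7070(x + 3)
y = -0.7070x + 14 + 0.7070*(-3)
y = -0.7070x + 11.8790

y = -0.7070x + 11.8790


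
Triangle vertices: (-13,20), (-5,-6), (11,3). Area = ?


-13*(-6-3) = 117
-5*(3-20) = 85
11*(20+ 6) = 286
sum = 488
Area = |488|/2 = 244.0000

244.0000 sq units


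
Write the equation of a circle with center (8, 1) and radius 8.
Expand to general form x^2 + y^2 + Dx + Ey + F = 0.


(x-8)^2 + (y-1)^2 = 8^2
D = -2h = -16, E = -2k = -2
F = h^2+k^2-r^2 = 64+1-64 = 1

x^2 + y^2 - 16x - 2y + 1 = 0


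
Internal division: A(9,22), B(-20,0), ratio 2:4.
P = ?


Px = (2*(-20) + 4*9)/6 = -4/6 = -0.6667
Py = (2*0 + 4*22)/6 = 88/6 = 14.6667

P = (-0.6667, 14.6667)


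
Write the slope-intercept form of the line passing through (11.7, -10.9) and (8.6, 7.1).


m = (18.0)/(-3.1) = -5.8065
b = y1 - m*x1 = -10.9 - (18.0*11.7)/(-3.1) = -10.9 + 67.9355 = 57.0355

y = -5.8065x + 57.0355


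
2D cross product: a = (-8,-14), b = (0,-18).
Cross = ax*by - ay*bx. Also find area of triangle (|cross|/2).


cross = -8*(-18) + 14*0 = 144 - 0 = 144
Triangle area = |144|/2 = 144/2 = 72.0000

cross = 144, triangle area = 72.0000


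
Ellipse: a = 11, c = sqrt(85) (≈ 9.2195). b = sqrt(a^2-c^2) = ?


b^2 = 11^2 - (sqrt(85))^2 = 121 - 85 = 36
b = sqrt(36) = 6

b = 6


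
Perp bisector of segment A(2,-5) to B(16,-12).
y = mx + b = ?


Midpoint = (9, -8.5)
Slope of AB = dy/dx = -7/14 = -0.5000
Perp slope = -dx/dy = 14/7 = 2.0000
b = My - (perp slope)*Mx = -8.5 + (14*9)/(-7) = -8.5 - 18.0000 = -26.5000

y = 2.0000x - 26.5000


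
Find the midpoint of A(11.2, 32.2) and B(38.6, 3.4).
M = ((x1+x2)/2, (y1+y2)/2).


Mx = (11.2 + 38.6)/2 = 49.8/2 = 24.9000
My = (32.2 + 3.4)/2 = 35.6/2 = 17.8000

(24.9000, 17.8000)


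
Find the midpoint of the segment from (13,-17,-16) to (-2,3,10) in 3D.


Mx = (13- 2)/2 = 5.5000
My = (-17+3)/2 = -7.0000
Mz = (-16+10)/2 = -3.0000

M = (5.5000, -7.0000, -3.0000)


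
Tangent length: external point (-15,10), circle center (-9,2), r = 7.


d = sqrt((-15+ 9)^2 + (10-2)^2) = sqrt(36+64) = 10.0000
L = sqrt(100.0000 - 49) = sqrt(51.0000) = 7.1414

7.1414


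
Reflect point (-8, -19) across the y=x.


Reflection rule for y=x: (y, x)
(-8, -19) -> (-19, -8)

(-19, -8)


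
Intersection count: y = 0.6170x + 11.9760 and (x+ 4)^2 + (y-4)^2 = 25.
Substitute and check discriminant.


Substitute y = 0.6170x + 11.9760: (x+ 4)^2 + (0.6170x+11.9760-4)^2 = 25
Expand to Ax^2 + Bx + C = 0, where b-k = 7.976
A = 1+m^2 = 1.380689
B = 2(m(b-k) - h) = 2(0.6170*7.976 + 4) = 17.842384
C = h^2 + (b-k)^2 - r^2 = 16 + 63.616576 - 25 = 54.616576
disc = B^2-4AC = 318.3507 - 301.6340 = 16.7167
disc > 0

2 intersection points


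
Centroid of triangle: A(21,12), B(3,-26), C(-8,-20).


Gx = (21+3- 8)/3 = 16/3 = 5.3333
Gy = (12- 26- 20)/3 = -34/3 = -11.3333

G = (5.3333, -11.3333)


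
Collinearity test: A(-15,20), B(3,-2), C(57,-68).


-15*(-2+ 68) + 3*(-68-20) + 57*(20+ 2)
= -990 - 264 + 1254 = 0

Yes, collinear (determinant = 0)


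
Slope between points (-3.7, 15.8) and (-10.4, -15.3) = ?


dy = -15.3 - 15.8 = -31.1
dx = -10.4 + 3.7 = -6.7
m = -31.1/(-6.7) = 4.6418

m = 4.6418


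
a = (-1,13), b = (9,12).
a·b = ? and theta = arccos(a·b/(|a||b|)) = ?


a·b = -1*9 + 13*12 = -9 + 156 = 147
|a| = sqrt(1+169) = 13.0384
|b| = sqrt(81+144) = 15.0000
cos(theta) = 147/(sqrt(170)*sqrt(225)) = 147/sqrt(38250) = 0.751626
theta = arccos(147/sqrt(38250)) = 41.2686 degrees

a·b = 147, theta = 41.2686 deg


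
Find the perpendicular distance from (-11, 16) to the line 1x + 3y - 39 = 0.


|1*(-11) + 3*16 - 39| = |-2| = 2
sqrt(1 + 9) = sqrt(10) = 3.1623
d = 2/sqrt(10) = 0.6325

0.6325


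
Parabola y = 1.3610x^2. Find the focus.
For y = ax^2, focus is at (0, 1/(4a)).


a = 1.3610
4a = 5.4440
focus = (0, 1/5.4440) = (0, 0.1837)

Focus = (0, 0.1837)


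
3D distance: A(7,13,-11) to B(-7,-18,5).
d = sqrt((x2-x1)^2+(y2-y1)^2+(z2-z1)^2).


dx=-14, dy=-31, dz=16
d = sqrt(196+961+256) = sqrt(1413) = 37.5899

37.5899


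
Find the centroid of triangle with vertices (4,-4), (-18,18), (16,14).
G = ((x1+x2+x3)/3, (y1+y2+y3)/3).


Gx = (4- 18+16)/3 = 2/3 = 0.6667
Gy = (-4+18+14)/3 = 28/3 = 9.3333

G = (0.6667, 9.3333)


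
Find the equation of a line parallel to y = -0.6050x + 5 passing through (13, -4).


Parallel lines have equal slopes.
m2 = -0.6050
b2 = -4 + 0.6050*13 = 3.8650

y = -0.6050x + 3.8650


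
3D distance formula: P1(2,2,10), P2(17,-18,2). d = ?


dx=15, dy=-20, dz=-8
d = sqrt(225+400+64) = sqrt(689) = 26.2488

26.2488


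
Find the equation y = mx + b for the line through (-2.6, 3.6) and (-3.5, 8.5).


m = (4.9)/(-0.9) = -5.4444
b = y1 - m*x1 = 3.6 - (4.9*(-2.6))/(-0.9) = 3.6 - 14.1556 = -10.5556

y = -5.4444x - 10.5556


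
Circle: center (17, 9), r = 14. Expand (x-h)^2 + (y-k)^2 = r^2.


(x-17)^2 + (y-9)^2 = 14^2
D = -2h = -34, E = -2k = -18
F = h^2+k^2-r^2 = 289+81-196 = 174

x^2 + y^2 - 34x - 18y + 174 = 0


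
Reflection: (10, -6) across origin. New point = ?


Reflection rule for origin: (-x, -y)
(10, -6) -> (-10, 6)

(-10, 6)


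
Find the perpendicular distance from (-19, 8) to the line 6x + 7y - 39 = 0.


|6*(-19) + 7*8 - 39| = |-97| = 97
sqrt(36 + 49) = sqrt(85) = 9.2195
d = 97/sqrt(85) = 10.5211

10.5211


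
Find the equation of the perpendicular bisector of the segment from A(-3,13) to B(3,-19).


Midpoint = (0, -3)
Slope of AB = dy/dx = -32/6 = -5.3333
Perp slope = -dx/dy = 6/32 = 0.1875
b = My - (perp slope)*Mx = -3 + (6*0)/(-32) = -3 + 0 = -3.0000

y = 0.1875x - 3.0000


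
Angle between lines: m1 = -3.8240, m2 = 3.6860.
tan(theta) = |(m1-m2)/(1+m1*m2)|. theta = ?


m1-m2 = -7.51
1+m1*m2 = -13.095264
tan(theta) = |-7.51/(-13.095264)| = 0.573490
theta = arctan(|-7.51/(-13.095264)|) = 29.8338 degrees (acute angle)

29.8338 degrees


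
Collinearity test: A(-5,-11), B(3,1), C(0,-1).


-5*(1+ 1) + 3*(-1+ 11) + 0*(-11-1)
= -10 + 30 + 0 = 20

No, not collinear (determinant = 20)


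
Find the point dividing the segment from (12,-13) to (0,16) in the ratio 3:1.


Px = (3*0 + 1*12)/4 = 12/4 = 3.0000
Py = (3*16 + 1*(-13))/4 = 35/4 = 8.7500

P = (3.0000, 8.7500)


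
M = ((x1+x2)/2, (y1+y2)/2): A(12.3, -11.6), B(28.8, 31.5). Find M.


Mx = (12.3 + 28.8)/2 = 41.1/2 = 20.5500
My = (-11.6 + 31.5)/2 = 19.9/2 = 9.9500

(20.5500, 9.9500)


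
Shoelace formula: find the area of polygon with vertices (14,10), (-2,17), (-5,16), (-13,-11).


sum(xi*y_{i+1}) = 14*17 - 2*16 - 5*(-11) - 13*10 = 131
sum(yi*x_{i+1}) = 10*(-2) + 17*(-5) + 16*(-13) - 11*14 = -467
Area = |131 + 467|/2 = 598/2 = 299.0000

299.0000 sq units


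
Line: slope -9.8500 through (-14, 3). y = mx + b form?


y - 3 = -9.8500(x + 14)
y = -9.8500x + 3 + 9.8500*(-14)
y = -9.8500x - 134.9000

y = -9.8500x - 134.9000


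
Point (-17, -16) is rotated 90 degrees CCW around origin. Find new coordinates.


cos(90) = 0, sin(90) = 1
x' = -17*0 + 16*1 = 16
y' = -17*1 - 16*0 = -17

(16, -17)


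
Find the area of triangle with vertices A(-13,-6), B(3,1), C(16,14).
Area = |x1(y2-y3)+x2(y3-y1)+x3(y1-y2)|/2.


-13*(1-14) = 169
3*(14+ 6) = 60
16*(-6-1) = -112
sum = 117
Area = |117|/2 = 58.5000

58.5000 sq units


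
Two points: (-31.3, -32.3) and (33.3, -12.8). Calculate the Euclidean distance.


dx = 33.3 + 31.3 = 64.6
dy = -12.8 + 32.3 = 19.5
d = sqrt(4173.16 + 380.25) = sqrt(4553.41) = 67.4790

67.4790


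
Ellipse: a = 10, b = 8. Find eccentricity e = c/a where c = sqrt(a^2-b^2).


c = sqrt(100-64) = sqrt(36) = 6.0000
e = c/a = 6/10 = 0.6000

e = 0.6000


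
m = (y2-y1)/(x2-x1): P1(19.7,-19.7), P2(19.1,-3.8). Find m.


dy = -3.8 + 19.7 = 15.9
dx = 19.1 - 19.7 = -0.6
m = 15.9/(-0.6) = -26.5000

m = -26.5000


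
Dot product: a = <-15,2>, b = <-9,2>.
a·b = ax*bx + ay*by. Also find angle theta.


a·b = -15*(-9) + 2*2 = 135 + 4 = 139
|a| = sqrt(225+4) = 15.1327
|b| = sqrt(81+4) = 9.2195
cos(theta) = 139/(sqrt(229)*sqrt(85)) = 139/sqrt(19465) = 0.996294
theta = arccos(139/sqrt(19465)) = 4.9342 degrees

a·b = 139, theta = 4.9342 deg


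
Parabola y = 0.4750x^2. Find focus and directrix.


a = 0.4750
1/(4a) = 0.5263
Focus = (0, 0.5263)
Directrix: y = -0.5263

Focus = (0, 0.5263), Directrix: y = -0.5263


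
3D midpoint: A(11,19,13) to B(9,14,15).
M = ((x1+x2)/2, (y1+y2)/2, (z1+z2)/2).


Mx = (11+9)/2 = 10.0000
My = (19+14)/2 = 16.5000
Mz = (13+15)/2 = 14.0000

M = (10.0000, 16.5000, 14.0000)


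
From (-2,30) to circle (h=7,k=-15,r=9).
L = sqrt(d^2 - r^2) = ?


d = sqrt((-2-7)^2 + (30+ 15)^2) = sqrt(81+2025) = 45.8912
L = sqrt(2106.0000 - 81) = sqrt(2025.0000) = 45.0000

45.0000


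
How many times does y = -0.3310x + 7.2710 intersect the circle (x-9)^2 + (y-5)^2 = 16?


Substitute y = -0.3310x + 7.2710: (x-9)^2 + (-0.3310x+7.2710-5)^2 = 16
Expand to Ax^2 + Bx + C = 0, where b-k = 2.271
A = 1+m^2 = 1.109561
B = 2(m(b-k) - h) = 2(-0.3310*2.271 - 9) = -19.503402
C = h^2 + (b-k)^2 - r^2 = 81 + 5.157441 - 16 = 70.157441
disc = B^2-4AC = 380.3827 - 311.3758 = 69.0069
disc > 0

2 intersection points


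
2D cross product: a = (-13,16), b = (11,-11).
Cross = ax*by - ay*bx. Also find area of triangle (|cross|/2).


cross = -13*(-11) - 16*11 = 143 - 176 = -33
Triangle area = |-33|/2 = 33/2 = 16.5000

cross = -33, triangle area = 16.5000


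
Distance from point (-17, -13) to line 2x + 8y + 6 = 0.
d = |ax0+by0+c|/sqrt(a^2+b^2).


|2*(-17) + 8*(-13) + 6| = |-132| = 132
sqrt(4 + 64) = sqrt(68) = 8.2462
d = 132/sqrt(68) = 16.0074

16.0074


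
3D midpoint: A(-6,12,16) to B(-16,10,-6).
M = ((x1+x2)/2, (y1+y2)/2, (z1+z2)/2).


Mx = (-6- 16)/2 = -11.0000
My = (12+10)/2 = 11.0000
Mz = (16- 6)/2 = 5.0000

M = (-11.0000, 11.0000, 5.0000)


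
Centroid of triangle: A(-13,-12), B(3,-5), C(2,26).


Gx = (-13+3+2)/3 = -8/3 = -2.6667
Gy = (-12- 5+26)/3 = 9/3 = 3.0000

G = (-2.6667, 3.0000)


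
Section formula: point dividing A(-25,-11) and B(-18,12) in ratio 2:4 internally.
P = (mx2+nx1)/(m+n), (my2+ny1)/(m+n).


Px = (2*(-18) + 4*(-25))/6 = -136/6 = -22.6667
Py = (2*12 + 4*(-11))/6 = -20/6 = -3.3333

P = (-22.6667, -3.3333)


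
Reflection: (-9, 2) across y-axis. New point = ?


Reflection rule for y-axis: (-x, y)
(-9, 2) -> (9, 2)

(9, 2)


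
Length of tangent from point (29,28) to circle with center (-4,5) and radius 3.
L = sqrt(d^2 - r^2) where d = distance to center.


d = sqrt((29+ 4)^2 + (28-5)^2) = sqrt(1089+529) = 40.2244
L = sqrt(1618.0000 - 9) = sqrt(1609.0000) = 40.1123

40.1123


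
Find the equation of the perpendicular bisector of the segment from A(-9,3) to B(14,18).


Midpoint = (2.5, 10.5)
Slope of AB = dy/dx = 15/23 = 0.6522
Perp slope = -dx/dy = -23/15 = -1.5333
b = My - (perp slope)*Mx = 10.5 + (23*2.5)/15 = 10.5 + 3.8333 = 14.3333

y = -1.5333x + 14.3333


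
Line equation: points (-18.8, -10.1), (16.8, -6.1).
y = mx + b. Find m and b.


m = (4.0)/(35.6) = 0.1124
b = y1 - m*x1 = -10.1 - (4.0*(-18.8))/(35.6) = -10.1 + 2.1124 = -7.9876

y = 0.1124x - 7.9876


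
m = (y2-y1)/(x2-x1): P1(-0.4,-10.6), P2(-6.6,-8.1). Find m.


dy = -8.1 + 10.6 = 2.5
dx = -6.6 + 0.4 = -6.2
m = 2.5/(-6.2) = -0.4032

m = -0.4032


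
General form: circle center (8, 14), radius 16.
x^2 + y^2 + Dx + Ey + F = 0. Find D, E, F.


(x-8)^2 + (y-14)^2 = 16^2
D = -2h = -16, E = -2k = -28
F = h^2+k^2-r^2 = 64+196-256 = 4

D = -16, E = -28, F = 4


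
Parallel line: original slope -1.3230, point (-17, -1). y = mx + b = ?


Parallel lines have equal slopes.
m2 = -1.3230
b2 = -1 + 1.3230*(-17) = -23.4910

y = -1.3230x - 23.4910


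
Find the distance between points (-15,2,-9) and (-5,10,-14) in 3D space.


dx=10, dy=8, dz=-5
d = sqrt(100+64+25) = sqrt(189) = 13.7477

13.7477


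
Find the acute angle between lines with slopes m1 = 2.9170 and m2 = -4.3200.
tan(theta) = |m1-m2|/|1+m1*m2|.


m1-m2 = 7.237
1+m1*m2 = -11.60144
tan(theta) = |7.237/(-11.60144)| = 0.623802
theta = arctan(|7.237/(-11.60144)|) = 31.9560 degrees (acute angle)

31.9560 degrees
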